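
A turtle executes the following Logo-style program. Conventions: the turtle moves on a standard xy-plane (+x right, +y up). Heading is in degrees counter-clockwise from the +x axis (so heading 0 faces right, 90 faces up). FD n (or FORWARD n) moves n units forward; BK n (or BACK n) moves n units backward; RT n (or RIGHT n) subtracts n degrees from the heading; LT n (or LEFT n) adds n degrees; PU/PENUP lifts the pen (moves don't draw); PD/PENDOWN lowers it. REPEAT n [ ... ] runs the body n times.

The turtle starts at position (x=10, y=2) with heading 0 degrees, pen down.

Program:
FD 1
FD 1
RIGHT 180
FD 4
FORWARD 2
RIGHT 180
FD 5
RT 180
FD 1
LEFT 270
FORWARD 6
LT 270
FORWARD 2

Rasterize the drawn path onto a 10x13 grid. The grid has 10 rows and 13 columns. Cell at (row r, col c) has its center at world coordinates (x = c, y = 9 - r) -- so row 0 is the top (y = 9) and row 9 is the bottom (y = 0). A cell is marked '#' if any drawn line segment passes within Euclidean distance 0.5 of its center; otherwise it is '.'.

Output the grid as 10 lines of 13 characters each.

Answer: .............
..........###
..........#..
..........#..
..........#..
..........#..
..........#..
......#######
.............
.............

Derivation:
Segment 0: (10,2) -> (11,2)
Segment 1: (11,2) -> (12,2)
Segment 2: (12,2) -> (8,2)
Segment 3: (8,2) -> (6,2)
Segment 4: (6,2) -> (11,2)
Segment 5: (11,2) -> (10,2)
Segment 6: (10,2) -> (10,8)
Segment 7: (10,8) -> (12,8)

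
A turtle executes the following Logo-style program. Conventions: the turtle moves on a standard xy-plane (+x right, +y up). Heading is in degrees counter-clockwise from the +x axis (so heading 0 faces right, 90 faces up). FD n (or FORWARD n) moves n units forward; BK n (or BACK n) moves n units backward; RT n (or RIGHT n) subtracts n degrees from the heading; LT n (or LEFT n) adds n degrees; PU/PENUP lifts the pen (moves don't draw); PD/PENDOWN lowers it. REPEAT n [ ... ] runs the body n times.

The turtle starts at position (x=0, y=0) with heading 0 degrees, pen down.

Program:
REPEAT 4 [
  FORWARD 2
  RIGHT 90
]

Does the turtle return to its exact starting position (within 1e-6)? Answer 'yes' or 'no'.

Executing turtle program step by step:
Start: pos=(0,0), heading=0, pen down
REPEAT 4 [
  -- iteration 1/4 --
  FD 2: (0,0) -> (2,0) [heading=0, draw]
  RT 90: heading 0 -> 270
  -- iteration 2/4 --
  FD 2: (2,0) -> (2,-2) [heading=270, draw]
  RT 90: heading 270 -> 180
  -- iteration 3/4 --
  FD 2: (2,-2) -> (0,-2) [heading=180, draw]
  RT 90: heading 180 -> 90
  -- iteration 4/4 --
  FD 2: (0,-2) -> (0,0) [heading=90, draw]
  RT 90: heading 90 -> 0
]
Final: pos=(0,0), heading=0, 4 segment(s) drawn

Start position: (0, 0)
Final position: (0, 0)
Distance = 0; < 1e-6 -> CLOSED

Answer: yes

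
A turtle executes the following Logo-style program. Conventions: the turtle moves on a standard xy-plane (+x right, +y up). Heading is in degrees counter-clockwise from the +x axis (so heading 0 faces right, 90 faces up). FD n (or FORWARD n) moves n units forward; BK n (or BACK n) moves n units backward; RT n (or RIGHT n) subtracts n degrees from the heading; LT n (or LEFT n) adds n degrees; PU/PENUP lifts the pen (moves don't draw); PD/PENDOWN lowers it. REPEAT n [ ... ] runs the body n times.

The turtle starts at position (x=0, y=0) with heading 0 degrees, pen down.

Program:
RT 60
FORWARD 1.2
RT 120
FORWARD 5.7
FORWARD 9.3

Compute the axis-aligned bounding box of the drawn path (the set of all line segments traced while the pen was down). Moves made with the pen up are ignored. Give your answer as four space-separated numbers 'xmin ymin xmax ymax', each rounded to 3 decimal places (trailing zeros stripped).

Answer: -14.4 -1.039 0.6 0

Derivation:
Executing turtle program step by step:
Start: pos=(0,0), heading=0, pen down
RT 60: heading 0 -> 300
FD 1.2: (0,0) -> (0.6,-1.039) [heading=300, draw]
RT 120: heading 300 -> 180
FD 5.7: (0.6,-1.039) -> (-5.1,-1.039) [heading=180, draw]
FD 9.3: (-5.1,-1.039) -> (-14.4,-1.039) [heading=180, draw]
Final: pos=(-14.4,-1.039), heading=180, 3 segment(s) drawn

Segment endpoints: x in {-14.4, -5.1, 0, 0.6}, y in {-1.039, -1.039, -1.039, 0}
xmin=-14.4, ymin=-1.039, xmax=0.6, ymax=0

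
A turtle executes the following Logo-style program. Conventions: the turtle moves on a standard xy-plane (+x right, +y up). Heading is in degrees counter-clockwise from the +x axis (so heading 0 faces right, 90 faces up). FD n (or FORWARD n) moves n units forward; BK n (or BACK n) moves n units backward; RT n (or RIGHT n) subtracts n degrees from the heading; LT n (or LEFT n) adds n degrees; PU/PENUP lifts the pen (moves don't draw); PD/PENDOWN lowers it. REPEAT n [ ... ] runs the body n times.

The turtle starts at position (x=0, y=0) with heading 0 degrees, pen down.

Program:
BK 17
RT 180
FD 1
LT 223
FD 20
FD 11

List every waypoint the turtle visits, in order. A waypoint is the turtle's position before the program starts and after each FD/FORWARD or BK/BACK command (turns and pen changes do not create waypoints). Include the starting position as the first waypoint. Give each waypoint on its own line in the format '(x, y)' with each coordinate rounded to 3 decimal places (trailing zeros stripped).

Answer: (0, 0)
(-17, 0)
(-18, 0)
(-3.373, 13.64)
(4.672, 21.142)

Derivation:
Executing turtle program step by step:
Start: pos=(0,0), heading=0, pen down
BK 17: (0,0) -> (-17,0) [heading=0, draw]
RT 180: heading 0 -> 180
FD 1: (-17,0) -> (-18,0) [heading=180, draw]
LT 223: heading 180 -> 43
FD 20: (-18,0) -> (-3.373,13.64) [heading=43, draw]
FD 11: (-3.373,13.64) -> (4.672,21.142) [heading=43, draw]
Final: pos=(4.672,21.142), heading=43, 4 segment(s) drawn
Waypoints (5 total):
(0, 0)
(-17, 0)
(-18, 0)
(-3.373, 13.64)
(4.672, 21.142)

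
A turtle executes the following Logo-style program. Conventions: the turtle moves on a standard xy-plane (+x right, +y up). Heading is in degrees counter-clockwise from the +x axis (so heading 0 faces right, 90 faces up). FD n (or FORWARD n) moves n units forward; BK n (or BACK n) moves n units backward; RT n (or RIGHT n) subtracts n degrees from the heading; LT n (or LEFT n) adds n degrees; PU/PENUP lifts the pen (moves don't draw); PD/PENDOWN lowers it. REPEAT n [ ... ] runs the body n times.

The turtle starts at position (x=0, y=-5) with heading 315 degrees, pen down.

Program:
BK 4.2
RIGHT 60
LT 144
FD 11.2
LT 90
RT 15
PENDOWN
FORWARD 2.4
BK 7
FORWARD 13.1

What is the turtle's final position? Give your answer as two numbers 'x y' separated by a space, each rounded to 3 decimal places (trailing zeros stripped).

Answer: 2.277 12.783

Derivation:
Executing turtle program step by step:
Start: pos=(0,-5), heading=315, pen down
BK 4.2: (0,-5) -> (-2.97,-2.03) [heading=315, draw]
RT 60: heading 315 -> 255
LT 144: heading 255 -> 39
FD 11.2: (-2.97,-2.03) -> (5.734,5.018) [heading=39, draw]
LT 90: heading 39 -> 129
RT 15: heading 129 -> 114
PD: pen down
FD 2.4: (5.734,5.018) -> (4.758,7.211) [heading=114, draw]
BK 7: (4.758,7.211) -> (7.605,0.816) [heading=114, draw]
FD 13.1: (7.605,0.816) -> (2.277,12.783) [heading=114, draw]
Final: pos=(2.277,12.783), heading=114, 5 segment(s) drawn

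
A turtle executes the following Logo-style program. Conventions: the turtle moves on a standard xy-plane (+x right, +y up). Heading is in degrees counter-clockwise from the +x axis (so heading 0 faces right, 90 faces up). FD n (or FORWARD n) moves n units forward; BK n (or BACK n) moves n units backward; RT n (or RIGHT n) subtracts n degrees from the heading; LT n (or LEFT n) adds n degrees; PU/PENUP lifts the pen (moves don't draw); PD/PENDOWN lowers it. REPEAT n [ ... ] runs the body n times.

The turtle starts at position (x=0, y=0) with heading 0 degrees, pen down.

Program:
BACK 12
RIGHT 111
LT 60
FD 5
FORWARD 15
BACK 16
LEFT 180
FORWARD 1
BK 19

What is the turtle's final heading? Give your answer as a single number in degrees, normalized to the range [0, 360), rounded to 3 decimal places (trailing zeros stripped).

Answer: 129

Derivation:
Executing turtle program step by step:
Start: pos=(0,0), heading=0, pen down
BK 12: (0,0) -> (-12,0) [heading=0, draw]
RT 111: heading 0 -> 249
LT 60: heading 249 -> 309
FD 5: (-12,0) -> (-8.853,-3.886) [heading=309, draw]
FD 15: (-8.853,-3.886) -> (0.586,-15.543) [heading=309, draw]
BK 16: (0.586,-15.543) -> (-9.483,-3.109) [heading=309, draw]
LT 180: heading 309 -> 129
FD 1: (-9.483,-3.109) -> (-10.112,-2.331) [heading=129, draw]
BK 19: (-10.112,-2.331) -> (1.845,-17.097) [heading=129, draw]
Final: pos=(1.845,-17.097), heading=129, 6 segment(s) drawn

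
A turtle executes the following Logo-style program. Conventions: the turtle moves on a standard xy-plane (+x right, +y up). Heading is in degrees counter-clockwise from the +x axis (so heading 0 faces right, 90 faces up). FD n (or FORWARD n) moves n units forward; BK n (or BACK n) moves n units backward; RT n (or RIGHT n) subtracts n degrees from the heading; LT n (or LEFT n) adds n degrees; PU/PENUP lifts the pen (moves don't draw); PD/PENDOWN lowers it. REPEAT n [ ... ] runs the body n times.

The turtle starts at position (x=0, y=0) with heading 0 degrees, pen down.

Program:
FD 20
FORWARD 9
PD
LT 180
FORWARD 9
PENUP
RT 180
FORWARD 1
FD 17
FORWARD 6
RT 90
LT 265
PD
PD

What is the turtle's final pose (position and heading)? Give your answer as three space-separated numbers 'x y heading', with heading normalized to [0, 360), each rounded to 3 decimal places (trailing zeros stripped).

Answer: 44 0 175

Derivation:
Executing turtle program step by step:
Start: pos=(0,0), heading=0, pen down
FD 20: (0,0) -> (20,0) [heading=0, draw]
FD 9: (20,0) -> (29,0) [heading=0, draw]
PD: pen down
LT 180: heading 0 -> 180
FD 9: (29,0) -> (20,0) [heading=180, draw]
PU: pen up
RT 180: heading 180 -> 0
FD 1: (20,0) -> (21,0) [heading=0, move]
FD 17: (21,0) -> (38,0) [heading=0, move]
FD 6: (38,0) -> (44,0) [heading=0, move]
RT 90: heading 0 -> 270
LT 265: heading 270 -> 175
PD: pen down
PD: pen down
Final: pos=(44,0), heading=175, 3 segment(s) drawn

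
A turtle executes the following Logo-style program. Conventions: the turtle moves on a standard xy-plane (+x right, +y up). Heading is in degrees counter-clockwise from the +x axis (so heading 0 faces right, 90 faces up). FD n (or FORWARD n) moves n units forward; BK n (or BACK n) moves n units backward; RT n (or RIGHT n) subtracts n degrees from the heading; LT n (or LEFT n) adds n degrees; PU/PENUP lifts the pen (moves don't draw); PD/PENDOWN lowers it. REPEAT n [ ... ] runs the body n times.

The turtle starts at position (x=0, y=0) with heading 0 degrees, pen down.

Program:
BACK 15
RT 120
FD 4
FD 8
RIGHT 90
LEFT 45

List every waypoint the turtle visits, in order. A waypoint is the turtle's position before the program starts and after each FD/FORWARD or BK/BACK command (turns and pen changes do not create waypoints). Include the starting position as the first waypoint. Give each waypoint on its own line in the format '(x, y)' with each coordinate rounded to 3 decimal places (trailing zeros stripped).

Answer: (0, 0)
(-15, 0)
(-17, -3.464)
(-21, -10.392)

Derivation:
Executing turtle program step by step:
Start: pos=(0,0), heading=0, pen down
BK 15: (0,0) -> (-15,0) [heading=0, draw]
RT 120: heading 0 -> 240
FD 4: (-15,0) -> (-17,-3.464) [heading=240, draw]
FD 8: (-17,-3.464) -> (-21,-10.392) [heading=240, draw]
RT 90: heading 240 -> 150
LT 45: heading 150 -> 195
Final: pos=(-21,-10.392), heading=195, 3 segment(s) drawn
Waypoints (4 total):
(0, 0)
(-15, 0)
(-17, -3.464)
(-21, -10.392)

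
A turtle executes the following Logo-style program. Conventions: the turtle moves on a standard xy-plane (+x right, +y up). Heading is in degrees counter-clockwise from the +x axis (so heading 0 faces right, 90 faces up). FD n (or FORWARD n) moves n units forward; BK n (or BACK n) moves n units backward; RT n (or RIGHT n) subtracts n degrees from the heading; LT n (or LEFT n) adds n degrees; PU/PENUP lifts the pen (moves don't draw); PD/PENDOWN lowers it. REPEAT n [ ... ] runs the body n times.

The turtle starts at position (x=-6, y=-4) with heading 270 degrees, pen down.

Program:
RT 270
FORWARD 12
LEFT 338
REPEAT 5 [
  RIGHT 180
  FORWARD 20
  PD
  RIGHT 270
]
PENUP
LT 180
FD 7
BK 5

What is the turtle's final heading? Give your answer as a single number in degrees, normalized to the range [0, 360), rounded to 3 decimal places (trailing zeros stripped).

Answer: 68

Derivation:
Executing turtle program step by step:
Start: pos=(-6,-4), heading=270, pen down
RT 270: heading 270 -> 0
FD 12: (-6,-4) -> (6,-4) [heading=0, draw]
LT 338: heading 0 -> 338
REPEAT 5 [
  -- iteration 1/5 --
  RT 180: heading 338 -> 158
  FD 20: (6,-4) -> (-12.544,3.492) [heading=158, draw]
  PD: pen down
  RT 270: heading 158 -> 248
  -- iteration 2/5 --
  RT 180: heading 248 -> 68
  FD 20: (-12.544,3.492) -> (-5.052,22.036) [heading=68, draw]
  PD: pen down
  RT 270: heading 68 -> 158
  -- iteration 3/5 --
  RT 180: heading 158 -> 338
  FD 20: (-5.052,22.036) -> (13.492,14.544) [heading=338, draw]
  PD: pen down
  RT 270: heading 338 -> 68
  -- iteration 4/5 --
  RT 180: heading 68 -> 248
  FD 20: (13.492,14.544) -> (6,-4) [heading=248, draw]
  PD: pen down
  RT 270: heading 248 -> 338
  -- iteration 5/5 --
  RT 180: heading 338 -> 158
  FD 20: (6,-4) -> (-12.544,3.492) [heading=158, draw]
  PD: pen down
  RT 270: heading 158 -> 248
]
PU: pen up
LT 180: heading 248 -> 68
FD 7: (-12.544,3.492) -> (-9.921,9.982) [heading=68, move]
BK 5: (-9.921,9.982) -> (-11.794,5.346) [heading=68, move]
Final: pos=(-11.794,5.346), heading=68, 6 segment(s) drawn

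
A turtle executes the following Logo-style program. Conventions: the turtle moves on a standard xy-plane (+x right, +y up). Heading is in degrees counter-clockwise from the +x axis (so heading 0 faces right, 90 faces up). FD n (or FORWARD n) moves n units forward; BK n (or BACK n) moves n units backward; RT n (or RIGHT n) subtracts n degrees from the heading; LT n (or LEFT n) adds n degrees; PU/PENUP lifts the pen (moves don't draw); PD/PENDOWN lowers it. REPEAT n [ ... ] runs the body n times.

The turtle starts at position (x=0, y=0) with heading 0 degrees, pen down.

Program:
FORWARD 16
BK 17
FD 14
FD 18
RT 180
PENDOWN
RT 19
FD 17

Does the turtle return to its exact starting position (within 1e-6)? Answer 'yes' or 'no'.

Answer: no

Derivation:
Executing turtle program step by step:
Start: pos=(0,0), heading=0, pen down
FD 16: (0,0) -> (16,0) [heading=0, draw]
BK 17: (16,0) -> (-1,0) [heading=0, draw]
FD 14: (-1,0) -> (13,0) [heading=0, draw]
FD 18: (13,0) -> (31,0) [heading=0, draw]
RT 180: heading 0 -> 180
PD: pen down
RT 19: heading 180 -> 161
FD 17: (31,0) -> (14.926,5.535) [heading=161, draw]
Final: pos=(14.926,5.535), heading=161, 5 segment(s) drawn

Start position: (0, 0)
Final position: (14.926, 5.535)
Distance = 15.919; >= 1e-6 -> NOT closed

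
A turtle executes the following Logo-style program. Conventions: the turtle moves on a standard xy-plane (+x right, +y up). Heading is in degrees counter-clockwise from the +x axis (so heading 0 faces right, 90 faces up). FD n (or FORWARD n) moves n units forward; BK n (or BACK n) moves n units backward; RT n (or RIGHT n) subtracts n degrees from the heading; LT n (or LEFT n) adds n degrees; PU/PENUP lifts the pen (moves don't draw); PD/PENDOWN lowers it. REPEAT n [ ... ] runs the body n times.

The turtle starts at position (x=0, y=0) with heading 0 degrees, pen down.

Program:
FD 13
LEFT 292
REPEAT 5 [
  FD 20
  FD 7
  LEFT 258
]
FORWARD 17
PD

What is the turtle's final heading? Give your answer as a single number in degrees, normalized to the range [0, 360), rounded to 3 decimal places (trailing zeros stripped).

Answer: 142

Derivation:
Executing turtle program step by step:
Start: pos=(0,0), heading=0, pen down
FD 13: (0,0) -> (13,0) [heading=0, draw]
LT 292: heading 0 -> 292
REPEAT 5 [
  -- iteration 1/5 --
  FD 20: (13,0) -> (20.492,-18.544) [heading=292, draw]
  FD 7: (20.492,-18.544) -> (23.114,-25.034) [heading=292, draw]
  LT 258: heading 292 -> 190
  -- iteration 2/5 --
  FD 20: (23.114,-25.034) -> (3.418,-28.507) [heading=190, draw]
  FD 7: (3.418,-28.507) -> (-3.475,-29.722) [heading=190, draw]
  LT 258: heading 190 -> 88
  -- iteration 3/5 --
  FD 20: (-3.475,-29.722) -> (-2.777,-9.735) [heading=88, draw]
  FD 7: (-2.777,-9.735) -> (-2.533,-2.739) [heading=88, draw]
  LT 258: heading 88 -> 346
  -- iteration 4/5 --
  FD 20: (-2.533,-2.739) -> (16.873,-7.577) [heading=346, draw]
  FD 7: (16.873,-7.577) -> (23.665,-9.271) [heading=346, draw]
  LT 258: heading 346 -> 244
  -- iteration 5/5 --
  FD 20: (23.665,-9.271) -> (14.897,-27.247) [heading=244, draw]
  FD 7: (14.897,-27.247) -> (11.829,-33.538) [heading=244, draw]
  LT 258: heading 244 -> 142
]
FD 17: (11.829,-33.538) -> (-1.567,-23.072) [heading=142, draw]
PD: pen down
Final: pos=(-1.567,-23.072), heading=142, 12 segment(s) drawn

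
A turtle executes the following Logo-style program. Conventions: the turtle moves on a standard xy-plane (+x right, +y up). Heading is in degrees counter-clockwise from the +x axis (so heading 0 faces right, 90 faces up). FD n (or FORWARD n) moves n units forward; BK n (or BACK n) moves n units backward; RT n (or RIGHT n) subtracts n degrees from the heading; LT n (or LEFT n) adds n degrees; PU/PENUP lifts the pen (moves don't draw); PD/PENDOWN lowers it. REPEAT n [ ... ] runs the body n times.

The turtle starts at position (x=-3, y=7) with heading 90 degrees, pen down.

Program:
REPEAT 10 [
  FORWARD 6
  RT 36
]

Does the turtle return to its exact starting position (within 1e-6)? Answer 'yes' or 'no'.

Answer: yes

Derivation:
Executing turtle program step by step:
Start: pos=(-3,7), heading=90, pen down
REPEAT 10 [
  -- iteration 1/10 --
  FD 6: (-3,7) -> (-3,13) [heading=90, draw]
  RT 36: heading 90 -> 54
  -- iteration 2/10 --
  FD 6: (-3,13) -> (0.527,17.854) [heading=54, draw]
  RT 36: heading 54 -> 18
  -- iteration 3/10 --
  FD 6: (0.527,17.854) -> (6.233,19.708) [heading=18, draw]
  RT 36: heading 18 -> 342
  -- iteration 4/10 --
  FD 6: (6.233,19.708) -> (11.939,17.854) [heading=342, draw]
  RT 36: heading 342 -> 306
  -- iteration 5/10 --
  FD 6: (11.939,17.854) -> (15.466,13) [heading=306, draw]
  RT 36: heading 306 -> 270
  -- iteration 6/10 --
  FD 6: (15.466,13) -> (15.466,7) [heading=270, draw]
  RT 36: heading 270 -> 234
  -- iteration 7/10 --
  FD 6: (15.466,7) -> (11.939,2.146) [heading=234, draw]
  RT 36: heading 234 -> 198
  -- iteration 8/10 --
  FD 6: (11.939,2.146) -> (6.233,0.292) [heading=198, draw]
  RT 36: heading 198 -> 162
  -- iteration 9/10 --
  FD 6: (6.233,0.292) -> (0.527,2.146) [heading=162, draw]
  RT 36: heading 162 -> 126
  -- iteration 10/10 --
  FD 6: (0.527,2.146) -> (-3,7) [heading=126, draw]
  RT 36: heading 126 -> 90
]
Final: pos=(-3,7), heading=90, 10 segment(s) drawn

Start position: (-3, 7)
Final position: (-3, 7)
Distance = 0; < 1e-6 -> CLOSED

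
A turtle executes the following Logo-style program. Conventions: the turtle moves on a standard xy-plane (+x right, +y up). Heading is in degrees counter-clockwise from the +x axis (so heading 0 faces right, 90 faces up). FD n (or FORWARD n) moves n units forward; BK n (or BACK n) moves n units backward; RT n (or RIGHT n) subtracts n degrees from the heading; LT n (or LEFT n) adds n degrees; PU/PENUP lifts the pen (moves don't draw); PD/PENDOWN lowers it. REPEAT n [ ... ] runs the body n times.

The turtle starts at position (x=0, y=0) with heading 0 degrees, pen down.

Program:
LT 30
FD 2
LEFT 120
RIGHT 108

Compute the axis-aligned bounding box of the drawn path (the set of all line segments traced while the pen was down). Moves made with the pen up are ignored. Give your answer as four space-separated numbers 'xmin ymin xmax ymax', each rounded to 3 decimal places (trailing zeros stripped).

Answer: 0 0 1.732 1

Derivation:
Executing turtle program step by step:
Start: pos=(0,0), heading=0, pen down
LT 30: heading 0 -> 30
FD 2: (0,0) -> (1.732,1) [heading=30, draw]
LT 120: heading 30 -> 150
RT 108: heading 150 -> 42
Final: pos=(1.732,1), heading=42, 1 segment(s) drawn

Segment endpoints: x in {0, 1.732}, y in {0, 1}
xmin=0, ymin=0, xmax=1.732, ymax=1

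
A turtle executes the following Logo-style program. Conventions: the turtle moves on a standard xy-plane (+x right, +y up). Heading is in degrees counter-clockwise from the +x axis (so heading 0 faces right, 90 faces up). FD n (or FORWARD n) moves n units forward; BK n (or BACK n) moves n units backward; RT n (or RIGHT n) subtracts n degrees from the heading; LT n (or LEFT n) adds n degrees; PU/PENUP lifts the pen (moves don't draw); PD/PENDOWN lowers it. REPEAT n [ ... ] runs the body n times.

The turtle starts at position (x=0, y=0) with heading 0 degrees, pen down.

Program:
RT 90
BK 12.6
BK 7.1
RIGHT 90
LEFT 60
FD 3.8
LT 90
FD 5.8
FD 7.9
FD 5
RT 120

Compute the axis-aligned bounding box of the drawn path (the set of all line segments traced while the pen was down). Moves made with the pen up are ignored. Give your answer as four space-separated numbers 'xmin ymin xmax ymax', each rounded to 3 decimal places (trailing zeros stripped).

Executing turtle program step by step:
Start: pos=(0,0), heading=0, pen down
RT 90: heading 0 -> 270
BK 12.6: (0,0) -> (0,12.6) [heading=270, draw]
BK 7.1: (0,12.6) -> (0,19.7) [heading=270, draw]
RT 90: heading 270 -> 180
LT 60: heading 180 -> 240
FD 3.8: (0,19.7) -> (-1.9,16.409) [heading=240, draw]
LT 90: heading 240 -> 330
FD 5.8: (-1.9,16.409) -> (3.123,13.509) [heading=330, draw]
FD 7.9: (3.123,13.509) -> (9.965,9.559) [heading=330, draw]
FD 5: (9.965,9.559) -> (14.295,7.059) [heading=330, draw]
RT 120: heading 330 -> 210
Final: pos=(14.295,7.059), heading=210, 6 segment(s) drawn

Segment endpoints: x in {-1.9, 0, 0, 0, 3.123, 9.965, 14.295}, y in {0, 7.059, 9.559, 12.6, 13.509, 16.409, 19.7}
xmin=-1.9, ymin=0, xmax=14.295, ymax=19.7

Answer: -1.9 0 14.295 19.7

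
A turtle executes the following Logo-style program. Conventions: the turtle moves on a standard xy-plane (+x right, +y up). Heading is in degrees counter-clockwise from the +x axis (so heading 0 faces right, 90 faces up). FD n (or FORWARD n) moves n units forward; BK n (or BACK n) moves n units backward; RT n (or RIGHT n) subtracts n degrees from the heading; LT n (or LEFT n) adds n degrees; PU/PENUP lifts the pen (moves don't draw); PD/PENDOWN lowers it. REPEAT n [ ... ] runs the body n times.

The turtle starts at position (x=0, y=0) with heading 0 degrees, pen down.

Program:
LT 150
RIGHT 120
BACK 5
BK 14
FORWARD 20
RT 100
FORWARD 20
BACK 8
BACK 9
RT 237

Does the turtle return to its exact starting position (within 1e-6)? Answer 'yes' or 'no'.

Answer: no

Derivation:
Executing turtle program step by step:
Start: pos=(0,0), heading=0, pen down
LT 150: heading 0 -> 150
RT 120: heading 150 -> 30
BK 5: (0,0) -> (-4.33,-2.5) [heading=30, draw]
BK 14: (-4.33,-2.5) -> (-16.454,-9.5) [heading=30, draw]
FD 20: (-16.454,-9.5) -> (0.866,0.5) [heading=30, draw]
RT 100: heading 30 -> 290
FD 20: (0.866,0.5) -> (7.706,-18.294) [heading=290, draw]
BK 8: (7.706,-18.294) -> (4.97,-10.776) [heading=290, draw]
BK 9: (4.97,-10.776) -> (1.892,-2.319) [heading=290, draw]
RT 237: heading 290 -> 53
Final: pos=(1.892,-2.319), heading=53, 6 segment(s) drawn

Start position: (0, 0)
Final position: (1.892, -2.319)
Distance = 2.993; >= 1e-6 -> NOT closed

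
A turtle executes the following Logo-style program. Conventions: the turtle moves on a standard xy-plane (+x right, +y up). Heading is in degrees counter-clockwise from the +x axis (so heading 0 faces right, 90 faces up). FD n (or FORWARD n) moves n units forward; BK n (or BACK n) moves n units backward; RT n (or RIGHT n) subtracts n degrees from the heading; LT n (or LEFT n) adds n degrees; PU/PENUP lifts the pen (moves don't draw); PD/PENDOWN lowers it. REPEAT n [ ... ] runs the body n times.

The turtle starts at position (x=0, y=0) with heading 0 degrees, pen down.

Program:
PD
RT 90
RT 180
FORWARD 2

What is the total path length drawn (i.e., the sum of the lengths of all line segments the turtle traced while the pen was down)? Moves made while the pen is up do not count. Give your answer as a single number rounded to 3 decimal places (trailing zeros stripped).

Answer: 2

Derivation:
Executing turtle program step by step:
Start: pos=(0,0), heading=0, pen down
PD: pen down
RT 90: heading 0 -> 270
RT 180: heading 270 -> 90
FD 2: (0,0) -> (0,2) [heading=90, draw]
Final: pos=(0,2), heading=90, 1 segment(s) drawn

Segment lengths:
  seg 1: (0,0) -> (0,2), length = 2
Total = 2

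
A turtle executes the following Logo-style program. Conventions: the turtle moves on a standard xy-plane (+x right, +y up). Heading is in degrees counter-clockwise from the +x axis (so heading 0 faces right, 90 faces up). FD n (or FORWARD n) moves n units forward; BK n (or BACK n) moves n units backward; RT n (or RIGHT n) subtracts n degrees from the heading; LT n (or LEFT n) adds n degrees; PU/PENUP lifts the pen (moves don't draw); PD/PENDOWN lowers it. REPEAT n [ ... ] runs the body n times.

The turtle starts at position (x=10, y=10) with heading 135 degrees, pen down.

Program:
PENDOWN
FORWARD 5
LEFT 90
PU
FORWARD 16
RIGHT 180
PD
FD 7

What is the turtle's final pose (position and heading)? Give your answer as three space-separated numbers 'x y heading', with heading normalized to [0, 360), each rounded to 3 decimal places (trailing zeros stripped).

Answer: 0.101 7.172 45

Derivation:
Executing turtle program step by step:
Start: pos=(10,10), heading=135, pen down
PD: pen down
FD 5: (10,10) -> (6.464,13.536) [heading=135, draw]
LT 90: heading 135 -> 225
PU: pen up
FD 16: (6.464,13.536) -> (-4.849,2.222) [heading=225, move]
RT 180: heading 225 -> 45
PD: pen down
FD 7: (-4.849,2.222) -> (0.101,7.172) [heading=45, draw]
Final: pos=(0.101,7.172), heading=45, 2 segment(s) drawn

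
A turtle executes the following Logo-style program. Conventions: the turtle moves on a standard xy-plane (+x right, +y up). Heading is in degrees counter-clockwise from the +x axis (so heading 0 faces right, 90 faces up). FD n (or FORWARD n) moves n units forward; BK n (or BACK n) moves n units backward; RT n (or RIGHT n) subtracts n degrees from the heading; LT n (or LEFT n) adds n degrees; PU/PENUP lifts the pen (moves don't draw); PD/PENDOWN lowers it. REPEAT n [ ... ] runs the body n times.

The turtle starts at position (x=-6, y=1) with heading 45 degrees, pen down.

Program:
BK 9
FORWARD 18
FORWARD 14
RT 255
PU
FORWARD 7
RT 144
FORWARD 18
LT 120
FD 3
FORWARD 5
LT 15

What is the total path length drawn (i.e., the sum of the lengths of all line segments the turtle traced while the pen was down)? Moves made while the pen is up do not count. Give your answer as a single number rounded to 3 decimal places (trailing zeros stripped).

Answer: 41

Derivation:
Executing turtle program step by step:
Start: pos=(-6,1), heading=45, pen down
BK 9: (-6,1) -> (-12.364,-5.364) [heading=45, draw]
FD 18: (-12.364,-5.364) -> (0.364,7.364) [heading=45, draw]
FD 14: (0.364,7.364) -> (10.263,17.263) [heading=45, draw]
RT 255: heading 45 -> 150
PU: pen up
FD 7: (10.263,17.263) -> (4.201,20.763) [heading=150, move]
RT 144: heading 150 -> 6
FD 18: (4.201,20.763) -> (22.103,22.645) [heading=6, move]
LT 120: heading 6 -> 126
FD 3: (22.103,22.645) -> (20.339,25.072) [heading=126, move]
FD 5: (20.339,25.072) -> (17.4,29.117) [heading=126, move]
LT 15: heading 126 -> 141
Final: pos=(17.4,29.117), heading=141, 3 segment(s) drawn

Segment lengths:
  seg 1: (-6,1) -> (-12.364,-5.364), length = 9
  seg 2: (-12.364,-5.364) -> (0.364,7.364), length = 18
  seg 3: (0.364,7.364) -> (10.263,17.263), length = 14
Total = 41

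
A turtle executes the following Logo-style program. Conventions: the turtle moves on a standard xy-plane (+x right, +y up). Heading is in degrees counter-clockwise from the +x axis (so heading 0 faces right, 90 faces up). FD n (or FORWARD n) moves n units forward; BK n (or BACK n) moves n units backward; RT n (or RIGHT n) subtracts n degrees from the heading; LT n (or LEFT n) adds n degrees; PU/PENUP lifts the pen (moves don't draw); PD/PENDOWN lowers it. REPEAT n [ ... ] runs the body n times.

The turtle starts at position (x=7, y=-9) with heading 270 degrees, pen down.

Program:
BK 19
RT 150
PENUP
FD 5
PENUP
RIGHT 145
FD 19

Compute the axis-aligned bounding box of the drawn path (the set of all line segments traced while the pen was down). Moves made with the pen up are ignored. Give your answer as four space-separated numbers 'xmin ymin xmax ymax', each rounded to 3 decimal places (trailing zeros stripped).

Executing turtle program step by step:
Start: pos=(7,-9), heading=270, pen down
BK 19: (7,-9) -> (7,10) [heading=270, draw]
RT 150: heading 270 -> 120
PU: pen up
FD 5: (7,10) -> (4.5,14.33) [heading=120, move]
PU: pen up
RT 145: heading 120 -> 335
FD 19: (4.5,14.33) -> (21.72,6.3) [heading=335, move]
Final: pos=(21.72,6.3), heading=335, 1 segment(s) drawn

Segment endpoints: x in {7, 7}, y in {-9, 10}
xmin=7, ymin=-9, xmax=7, ymax=10

Answer: 7 -9 7 10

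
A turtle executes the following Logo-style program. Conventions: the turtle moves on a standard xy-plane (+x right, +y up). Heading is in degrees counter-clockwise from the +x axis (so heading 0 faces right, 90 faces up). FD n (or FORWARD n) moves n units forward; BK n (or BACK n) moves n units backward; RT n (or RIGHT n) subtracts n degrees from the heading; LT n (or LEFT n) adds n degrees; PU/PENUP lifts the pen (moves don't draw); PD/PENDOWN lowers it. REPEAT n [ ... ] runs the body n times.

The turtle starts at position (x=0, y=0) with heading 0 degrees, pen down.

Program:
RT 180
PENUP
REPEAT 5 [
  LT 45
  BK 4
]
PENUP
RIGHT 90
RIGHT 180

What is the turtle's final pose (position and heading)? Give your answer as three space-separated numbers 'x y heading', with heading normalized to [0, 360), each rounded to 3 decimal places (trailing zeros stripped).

Executing turtle program step by step:
Start: pos=(0,0), heading=0, pen down
RT 180: heading 0 -> 180
PU: pen up
REPEAT 5 [
  -- iteration 1/5 --
  LT 45: heading 180 -> 225
  BK 4: (0,0) -> (2.828,2.828) [heading=225, move]
  -- iteration 2/5 --
  LT 45: heading 225 -> 270
  BK 4: (2.828,2.828) -> (2.828,6.828) [heading=270, move]
  -- iteration 3/5 --
  LT 45: heading 270 -> 315
  BK 4: (2.828,6.828) -> (0,9.657) [heading=315, move]
  -- iteration 4/5 --
  LT 45: heading 315 -> 0
  BK 4: (0,9.657) -> (-4,9.657) [heading=0, move]
  -- iteration 5/5 --
  LT 45: heading 0 -> 45
  BK 4: (-4,9.657) -> (-6.828,6.828) [heading=45, move]
]
PU: pen up
RT 90: heading 45 -> 315
RT 180: heading 315 -> 135
Final: pos=(-6.828,6.828), heading=135, 0 segment(s) drawn

Answer: -6.828 6.828 135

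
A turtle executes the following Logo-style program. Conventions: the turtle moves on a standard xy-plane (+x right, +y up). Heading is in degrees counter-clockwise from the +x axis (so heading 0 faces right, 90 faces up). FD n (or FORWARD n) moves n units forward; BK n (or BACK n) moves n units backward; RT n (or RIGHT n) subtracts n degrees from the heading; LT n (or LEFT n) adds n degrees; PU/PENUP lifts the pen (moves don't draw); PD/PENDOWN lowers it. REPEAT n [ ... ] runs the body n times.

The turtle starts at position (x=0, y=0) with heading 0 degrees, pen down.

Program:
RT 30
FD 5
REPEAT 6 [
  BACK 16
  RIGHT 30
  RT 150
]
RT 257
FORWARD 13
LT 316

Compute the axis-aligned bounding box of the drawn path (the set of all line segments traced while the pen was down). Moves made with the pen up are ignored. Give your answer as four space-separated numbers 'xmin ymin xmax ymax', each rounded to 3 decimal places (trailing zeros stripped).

Answer: -9.526 -2.5 8.131 9.932

Derivation:
Executing turtle program step by step:
Start: pos=(0,0), heading=0, pen down
RT 30: heading 0 -> 330
FD 5: (0,0) -> (4.33,-2.5) [heading=330, draw]
REPEAT 6 [
  -- iteration 1/6 --
  BK 16: (4.33,-2.5) -> (-9.526,5.5) [heading=330, draw]
  RT 30: heading 330 -> 300
  RT 150: heading 300 -> 150
  -- iteration 2/6 --
  BK 16: (-9.526,5.5) -> (4.33,-2.5) [heading=150, draw]
  RT 30: heading 150 -> 120
  RT 150: heading 120 -> 330
  -- iteration 3/6 --
  BK 16: (4.33,-2.5) -> (-9.526,5.5) [heading=330, draw]
  RT 30: heading 330 -> 300
  RT 150: heading 300 -> 150
  -- iteration 4/6 --
  BK 16: (-9.526,5.5) -> (4.33,-2.5) [heading=150, draw]
  RT 30: heading 150 -> 120
  RT 150: heading 120 -> 330
  -- iteration 5/6 --
  BK 16: (4.33,-2.5) -> (-9.526,5.5) [heading=330, draw]
  RT 30: heading 330 -> 300
  RT 150: heading 300 -> 150
  -- iteration 6/6 --
  BK 16: (-9.526,5.5) -> (4.33,-2.5) [heading=150, draw]
  RT 30: heading 150 -> 120
  RT 150: heading 120 -> 330
]
RT 257: heading 330 -> 73
FD 13: (4.33,-2.5) -> (8.131,9.932) [heading=73, draw]
LT 316: heading 73 -> 29
Final: pos=(8.131,9.932), heading=29, 8 segment(s) drawn

Segment endpoints: x in {-9.526, 0, 4.33, 4.33, 4.33, 4.33, 8.131}, y in {-2.5, -2.5, -2.5, -2.5, 0, 5.5, 5.5, 5.5, 9.932}
xmin=-9.526, ymin=-2.5, xmax=8.131, ymax=9.932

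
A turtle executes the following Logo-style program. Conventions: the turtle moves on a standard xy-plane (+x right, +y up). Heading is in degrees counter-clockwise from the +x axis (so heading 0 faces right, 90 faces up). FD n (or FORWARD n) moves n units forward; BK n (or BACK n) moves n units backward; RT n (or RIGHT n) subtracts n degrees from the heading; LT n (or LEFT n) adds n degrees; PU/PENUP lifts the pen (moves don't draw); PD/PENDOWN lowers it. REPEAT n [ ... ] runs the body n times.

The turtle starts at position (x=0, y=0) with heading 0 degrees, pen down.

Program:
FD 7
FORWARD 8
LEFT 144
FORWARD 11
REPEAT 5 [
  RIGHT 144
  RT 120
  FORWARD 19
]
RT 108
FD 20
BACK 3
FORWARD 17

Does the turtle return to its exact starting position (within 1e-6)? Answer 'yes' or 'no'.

Answer: no

Derivation:
Executing turtle program step by step:
Start: pos=(0,0), heading=0, pen down
FD 7: (0,0) -> (7,0) [heading=0, draw]
FD 8: (7,0) -> (15,0) [heading=0, draw]
LT 144: heading 0 -> 144
FD 11: (15,0) -> (6.101,6.466) [heading=144, draw]
REPEAT 5 [
  -- iteration 1/5 --
  RT 144: heading 144 -> 0
  RT 120: heading 0 -> 240
  FD 19: (6.101,6.466) -> (-3.399,-9.989) [heading=240, draw]
  -- iteration 2/5 --
  RT 144: heading 240 -> 96
  RT 120: heading 96 -> 336
  FD 19: (-3.399,-9.989) -> (13.958,-17.717) [heading=336, draw]
  -- iteration 3/5 --
  RT 144: heading 336 -> 192
  RT 120: heading 192 -> 72
  FD 19: (13.958,-17.717) -> (19.829,0.353) [heading=72, draw]
  -- iteration 4/5 --
  RT 144: heading 72 -> 288
  RT 120: heading 288 -> 168
  FD 19: (19.829,0.353) -> (1.245,4.304) [heading=168, draw]
  -- iteration 5/5 --
  RT 144: heading 168 -> 24
  RT 120: heading 24 -> 264
  FD 19: (1.245,4.304) -> (-0.741,-14.592) [heading=264, draw]
]
RT 108: heading 264 -> 156
FD 20: (-0.741,-14.592) -> (-19.012,-6.458) [heading=156, draw]
BK 3: (-19.012,-6.458) -> (-16.272,-7.678) [heading=156, draw]
FD 17: (-16.272,-7.678) -> (-31.802,-0.763) [heading=156, draw]
Final: pos=(-31.802,-0.763), heading=156, 11 segment(s) drawn

Start position: (0, 0)
Final position: (-31.802, -0.763)
Distance = 31.811; >= 1e-6 -> NOT closed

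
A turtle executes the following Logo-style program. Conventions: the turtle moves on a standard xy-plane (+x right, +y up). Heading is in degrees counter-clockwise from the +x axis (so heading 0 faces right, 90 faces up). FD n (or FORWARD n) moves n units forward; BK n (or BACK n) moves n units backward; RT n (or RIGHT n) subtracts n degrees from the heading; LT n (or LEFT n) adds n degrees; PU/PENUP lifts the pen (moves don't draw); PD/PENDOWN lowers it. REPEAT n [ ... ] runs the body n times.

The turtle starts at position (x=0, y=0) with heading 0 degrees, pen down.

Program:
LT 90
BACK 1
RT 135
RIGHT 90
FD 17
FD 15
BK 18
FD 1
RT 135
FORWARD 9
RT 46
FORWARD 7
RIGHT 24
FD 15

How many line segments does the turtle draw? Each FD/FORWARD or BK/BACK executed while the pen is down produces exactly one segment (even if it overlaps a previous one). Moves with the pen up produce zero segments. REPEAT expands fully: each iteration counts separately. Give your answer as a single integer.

Executing turtle program step by step:
Start: pos=(0,0), heading=0, pen down
LT 90: heading 0 -> 90
BK 1: (0,0) -> (0,-1) [heading=90, draw]
RT 135: heading 90 -> 315
RT 90: heading 315 -> 225
FD 17: (0,-1) -> (-12.021,-13.021) [heading=225, draw]
FD 15: (-12.021,-13.021) -> (-22.627,-23.627) [heading=225, draw]
BK 18: (-22.627,-23.627) -> (-9.899,-10.899) [heading=225, draw]
FD 1: (-9.899,-10.899) -> (-10.607,-11.607) [heading=225, draw]
RT 135: heading 225 -> 90
FD 9: (-10.607,-11.607) -> (-10.607,-2.607) [heading=90, draw]
RT 46: heading 90 -> 44
FD 7: (-10.607,-2.607) -> (-5.571,2.256) [heading=44, draw]
RT 24: heading 44 -> 20
FD 15: (-5.571,2.256) -> (8.524,7.386) [heading=20, draw]
Final: pos=(8.524,7.386), heading=20, 8 segment(s) drawn
Segments drawn: 8

Answer: 8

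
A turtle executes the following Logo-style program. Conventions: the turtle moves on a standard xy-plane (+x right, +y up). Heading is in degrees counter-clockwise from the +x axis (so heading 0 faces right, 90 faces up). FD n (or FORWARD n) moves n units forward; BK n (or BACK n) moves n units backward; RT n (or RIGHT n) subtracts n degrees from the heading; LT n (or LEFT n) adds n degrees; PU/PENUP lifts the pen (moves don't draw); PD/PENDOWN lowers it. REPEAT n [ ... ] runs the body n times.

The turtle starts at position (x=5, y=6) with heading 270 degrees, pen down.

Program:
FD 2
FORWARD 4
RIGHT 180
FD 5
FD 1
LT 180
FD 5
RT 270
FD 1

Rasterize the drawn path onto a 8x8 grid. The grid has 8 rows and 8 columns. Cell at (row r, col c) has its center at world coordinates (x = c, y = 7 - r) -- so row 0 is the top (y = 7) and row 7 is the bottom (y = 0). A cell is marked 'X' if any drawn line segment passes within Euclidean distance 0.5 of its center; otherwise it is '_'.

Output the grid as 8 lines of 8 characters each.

Segment 0: (5,6) -> (5,4)
Segment 1: (5,4) -> (5,0)
Segment 2: (5,0) -> (5,5)
Segment 3: (5,5) -> (5,6)
Segment 4: (5,6) -> (5,1)
Segment 5: (5,1) -> (6,1)

Answer: ________
_____X__
_____X__
_____X__
_____X__
_____X__
_____XX_
_____X__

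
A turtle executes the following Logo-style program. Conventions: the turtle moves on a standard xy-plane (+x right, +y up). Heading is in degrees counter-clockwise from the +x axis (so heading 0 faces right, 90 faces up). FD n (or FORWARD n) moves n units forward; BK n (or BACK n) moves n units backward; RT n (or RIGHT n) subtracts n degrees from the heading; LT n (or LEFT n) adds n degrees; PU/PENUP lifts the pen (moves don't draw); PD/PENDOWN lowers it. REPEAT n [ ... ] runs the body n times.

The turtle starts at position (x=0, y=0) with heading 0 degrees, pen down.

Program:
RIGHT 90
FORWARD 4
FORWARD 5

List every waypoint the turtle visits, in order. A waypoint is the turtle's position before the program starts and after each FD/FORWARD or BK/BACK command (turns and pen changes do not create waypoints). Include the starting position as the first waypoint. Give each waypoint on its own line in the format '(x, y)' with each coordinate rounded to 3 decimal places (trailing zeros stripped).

Executing turtle program step by step:
Start: pos=(0,0), heading=0, pen down
RT 90: heading 0 -> 270
FD 4: (0,0) -> (0,-4) [heading=270, draw]
FD 5: (0,-4) -> (0,-9) [heading=270, draw]
Final: pos=(0,-9), heading=270, 2 segment(s) drawn
Waypoints (3 total):
(0, 0)
(0, -4)
(0, -9)

Answer: (0, 0)
(0, -4)
(0, -9)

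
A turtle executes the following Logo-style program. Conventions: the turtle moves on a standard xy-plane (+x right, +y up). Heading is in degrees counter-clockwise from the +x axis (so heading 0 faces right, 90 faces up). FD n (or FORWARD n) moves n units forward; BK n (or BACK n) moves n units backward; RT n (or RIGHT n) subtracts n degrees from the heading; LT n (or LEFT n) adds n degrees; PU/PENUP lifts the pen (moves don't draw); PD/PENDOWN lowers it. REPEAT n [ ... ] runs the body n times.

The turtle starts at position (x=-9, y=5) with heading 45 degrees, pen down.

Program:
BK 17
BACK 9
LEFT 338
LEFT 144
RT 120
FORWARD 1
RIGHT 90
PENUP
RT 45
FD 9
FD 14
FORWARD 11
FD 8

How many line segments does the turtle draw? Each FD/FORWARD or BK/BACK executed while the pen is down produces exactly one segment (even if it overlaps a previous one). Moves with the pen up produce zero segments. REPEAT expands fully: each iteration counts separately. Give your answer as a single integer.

Answer: 3

Derivation:
Executing turtle program step by step:
Start: pos=(-9,5), heading=45, pen down
BK 17: (-9,5) -> (-21.021,-7.021) [heading=45, draw]
BK 9: (-21.021,-7.021) -> (-27.385,-13.385) [heading=45, draw]
LT 338: heading 45 -> 23
LT 144: heading 23 -> 167
RT 120: heading 167 -> 47
FD 1: (-27.385,-13.385) -> (-26.703,-12.653) [heading=47, draw]
RT 90: heading 47 -> 317
PU: pen up
RT 45: heading 317 -> 272
FD 9: (-26.703,-12.653) -> (-26.389,-21.648) [heading=272, move]
FD 14: (-26.389,-21.648) -> (-25.9,-35.639) [heading=272, move]
FD 11: (-25.9,-35.639) -> (-25.516,-46.633) [heading=272, move]
FD 8: (-25.516,-46.633) -> (-25.237,-54.628) [heading=272, move]
Final: pos=(-25.237,-54.628), heading=272, 3 segment(s) drawn
Segments drawn: 3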